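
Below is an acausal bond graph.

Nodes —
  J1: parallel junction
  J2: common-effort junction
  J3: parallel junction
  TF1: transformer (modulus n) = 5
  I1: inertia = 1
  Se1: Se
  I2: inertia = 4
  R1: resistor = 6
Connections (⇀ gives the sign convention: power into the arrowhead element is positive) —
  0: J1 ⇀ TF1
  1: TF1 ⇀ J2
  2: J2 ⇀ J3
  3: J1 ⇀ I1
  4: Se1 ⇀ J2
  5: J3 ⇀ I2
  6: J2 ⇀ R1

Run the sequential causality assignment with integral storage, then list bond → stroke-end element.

bond 4 →J2  (source Se1 imposes e)
bond 1 →TF1  (J2 effort already set via bond 4)
bond 2 →J3  (common-e at J2 fixed by 4)
bond 6 →R1  (0-jn J2 has e-setter on 4)
bond 5 →I2  (0-jn J3 has e-setter on 2)
bond 0 →J1  (TF TF1: opposite of bond 1)
bond 3 →I1  (J1 effort already set via bond 0)

b0 stroke at J1
b1 stroke at TF1
b2 stroke at J3
b3 stroke at I1
b4 stroke at J2
b5 stroke at I2
b6 stroke at R1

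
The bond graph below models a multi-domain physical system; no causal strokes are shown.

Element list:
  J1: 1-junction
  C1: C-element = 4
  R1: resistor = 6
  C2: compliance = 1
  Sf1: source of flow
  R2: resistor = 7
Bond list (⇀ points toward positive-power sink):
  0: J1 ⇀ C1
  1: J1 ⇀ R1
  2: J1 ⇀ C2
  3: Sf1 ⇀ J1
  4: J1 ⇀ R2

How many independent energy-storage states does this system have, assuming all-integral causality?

2  (C1, C2 all integral)

β3 →Sf1  (Sf1 fixes flow; stroke at Sf1)
β0 →J1  (J1 flow already set via bond 3)
β1 →J1  (1-jn J1 has f-setter on 3)
β2 →J1  (J1 flow already set via bond 3)
β4 →J1  (J1 flow already set via bond 3)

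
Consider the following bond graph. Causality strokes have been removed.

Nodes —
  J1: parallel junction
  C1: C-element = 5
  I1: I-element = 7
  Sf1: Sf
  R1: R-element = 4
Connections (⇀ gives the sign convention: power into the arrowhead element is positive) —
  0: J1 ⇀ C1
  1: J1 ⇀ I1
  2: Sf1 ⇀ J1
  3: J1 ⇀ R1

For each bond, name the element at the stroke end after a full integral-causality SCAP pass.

b2 stroke at Sf1  (source Sf1 imposes f)
b0 stroke at J1  (C1 outputs effort q/C1)
b1 stroke at I1  (J1: bond 0 brought effort, rest push out)
b3 stroke at R1  (common-e at J1 fixed by 0)

#0 stroke→J1
#1 stroke→I1
#2 stroke→Sf1
#3 stroke→R1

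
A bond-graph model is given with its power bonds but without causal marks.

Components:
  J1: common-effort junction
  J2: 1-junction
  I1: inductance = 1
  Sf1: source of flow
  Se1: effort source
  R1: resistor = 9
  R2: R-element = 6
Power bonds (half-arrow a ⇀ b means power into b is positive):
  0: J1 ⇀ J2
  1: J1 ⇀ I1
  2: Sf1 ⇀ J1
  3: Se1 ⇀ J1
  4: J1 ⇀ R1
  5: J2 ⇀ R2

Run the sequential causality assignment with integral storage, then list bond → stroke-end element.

b2 |Sf1  (source Sf1 imposes f)
b3 |J1  (Se1: effort source, stroke at far end)
b0 |J2  (0-jn J1 has e-setter on 3)
b1 |I1  (J1 effort already set via bond 3)
b4 |R1  (0-jn J1 has e-setter on 3)
b5 |R2  (closing 1-jn rule on J2)

b0 |J2
b1 |I1
b2 |Sf1
b3 |J1
b4 |R1
b5 |R2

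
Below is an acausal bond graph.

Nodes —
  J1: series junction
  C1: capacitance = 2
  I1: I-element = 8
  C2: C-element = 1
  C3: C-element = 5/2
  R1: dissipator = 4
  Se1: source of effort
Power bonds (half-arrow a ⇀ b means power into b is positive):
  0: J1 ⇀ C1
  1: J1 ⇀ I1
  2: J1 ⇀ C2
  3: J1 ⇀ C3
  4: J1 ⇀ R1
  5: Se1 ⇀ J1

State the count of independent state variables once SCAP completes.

β5 stroke→J1  (Se1 (Se) sets effort on bond)
β0 stroke→J1  (C1 integral (e out))
β1 stroke→I1  (I1 outputs flow p/I1)
β2 stroke→J1  (1-jn J1 has f-setter on 1)
β3 stroke→J1  (1-jn J1 has f-setter on 1)
β4 stroke→J1  (1-jn J1 has f-setter on 1)

4  (C1, C2, C3, I1 all integral)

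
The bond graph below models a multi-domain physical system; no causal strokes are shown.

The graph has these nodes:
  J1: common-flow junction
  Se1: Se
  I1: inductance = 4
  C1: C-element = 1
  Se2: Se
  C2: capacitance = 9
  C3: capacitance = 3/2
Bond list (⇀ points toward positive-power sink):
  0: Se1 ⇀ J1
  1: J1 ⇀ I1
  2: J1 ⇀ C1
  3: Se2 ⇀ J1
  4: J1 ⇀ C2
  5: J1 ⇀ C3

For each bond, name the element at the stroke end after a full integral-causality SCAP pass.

b0 stroke at J1  (Se1 fixes effort; stroke away)
b3 stroke at J1  (Se2: effort source, stroke at far end)
b1 stroke at I1  (I1: I, integral causality)
b2 stroke at J1  (common-f at J1 fixed by 1)
b4 stroke at J1  (J1: bond 1 brought flow, rest push out)
b5 stroke at J1  (J1 flow already set via bond 1)

#0 →J1
#1 →I1
#2 →J1
#3 →J1
#4 →J1
#5 →J1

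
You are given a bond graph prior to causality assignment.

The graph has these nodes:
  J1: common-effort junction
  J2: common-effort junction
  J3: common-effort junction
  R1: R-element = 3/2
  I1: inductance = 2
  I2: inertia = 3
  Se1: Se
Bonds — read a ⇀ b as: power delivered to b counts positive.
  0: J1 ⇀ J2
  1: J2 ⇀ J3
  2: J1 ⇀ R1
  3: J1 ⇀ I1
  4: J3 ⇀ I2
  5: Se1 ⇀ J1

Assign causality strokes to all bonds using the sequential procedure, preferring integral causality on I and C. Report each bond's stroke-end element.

bond 5 stroke at J1  (Se1 fixes effort; stroke away)
bond 0 stroke at J2  (0-jn J1 has e-setter on 5)
bond 2 stroke at R1  (J1 effort already set via bond 5)
bond 3 stroke at I1  (common-e at J1 fixed by 5)
bond 1 stroke at J3  (J2: bond 0 brought effort, rest push out)
bond 4 stroke at I2  (0-jn J3 has e-setter on 1)

#0 stroke at J2
#1 stroke at J3
#2 stroke at R1
#3 stroke at I1
#4 stroke at I2
#5 stroke at J1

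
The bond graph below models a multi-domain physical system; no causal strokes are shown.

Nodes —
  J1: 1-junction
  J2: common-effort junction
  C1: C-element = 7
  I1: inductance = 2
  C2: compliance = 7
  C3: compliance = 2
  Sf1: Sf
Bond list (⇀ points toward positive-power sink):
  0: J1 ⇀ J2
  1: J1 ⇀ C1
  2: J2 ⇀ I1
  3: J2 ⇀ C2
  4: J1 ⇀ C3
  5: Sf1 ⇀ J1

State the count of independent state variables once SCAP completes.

4  (C1, C2, C3, I1 all integral)

b5 stroke at Sf1  (Sf1 (Sf) sets flow on bond)
b0 stroke at J1  (J1 flow already set via bond 5)
b1 stroke at J1  (1-jn J1 has f-setter on 5)
b4 stroke at J1  (J1 flow already set via bond 5)
b2 stroke at I1  (I1: I, integral causality)
b3 stroke at J2  (only one effort-in slot at J2)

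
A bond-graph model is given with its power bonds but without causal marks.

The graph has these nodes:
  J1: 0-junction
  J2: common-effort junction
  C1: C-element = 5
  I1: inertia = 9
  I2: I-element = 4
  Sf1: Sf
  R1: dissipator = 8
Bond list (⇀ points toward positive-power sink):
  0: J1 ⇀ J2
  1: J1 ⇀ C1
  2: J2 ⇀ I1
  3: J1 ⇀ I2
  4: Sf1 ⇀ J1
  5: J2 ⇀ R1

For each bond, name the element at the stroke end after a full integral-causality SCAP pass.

bond 4 stroke at Sf1  (Sf1 (Sf) sets flow on bond)
bond 1 stroke at J1  (C1: C, integral causality)
bond 0 stroke at J2  (J1 effort already set via bond 1)
bond 3 stroke at I2  (J1 effort already set via bond 1)
bond 2 stroke at I1  (0-jn J2 has e-setter on 0)
bond 5 stroke at R1  (J2: bond 0 brought effort, rest push out)

β0 stroke at J2
β1 stroke at J1
β2 stroke at I1
β3 stroke at I2
β4 stroke at Sf1
β5 stroke at R1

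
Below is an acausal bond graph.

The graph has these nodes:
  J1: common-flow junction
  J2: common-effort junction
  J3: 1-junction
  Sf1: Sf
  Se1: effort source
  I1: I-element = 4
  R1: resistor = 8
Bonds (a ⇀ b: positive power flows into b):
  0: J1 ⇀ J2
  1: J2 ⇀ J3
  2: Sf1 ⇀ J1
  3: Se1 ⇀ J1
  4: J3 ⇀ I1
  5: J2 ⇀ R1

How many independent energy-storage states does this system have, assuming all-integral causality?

1  (I1 all integral)

#2 stroke at Sf1  (source Sf1 imposes f)
#3 stroke at J1  (Se1 (Se) sets effort on bond)
#0 stroke at J1  (J1: bond 2 brought flow, rest push out)
#4 stroke at I1  (prefer integral on I1)
#1 stroke at J3  (common-f at J3 fixed by 4)
#5 stroke at J2  (J2: last free bond brings effort in)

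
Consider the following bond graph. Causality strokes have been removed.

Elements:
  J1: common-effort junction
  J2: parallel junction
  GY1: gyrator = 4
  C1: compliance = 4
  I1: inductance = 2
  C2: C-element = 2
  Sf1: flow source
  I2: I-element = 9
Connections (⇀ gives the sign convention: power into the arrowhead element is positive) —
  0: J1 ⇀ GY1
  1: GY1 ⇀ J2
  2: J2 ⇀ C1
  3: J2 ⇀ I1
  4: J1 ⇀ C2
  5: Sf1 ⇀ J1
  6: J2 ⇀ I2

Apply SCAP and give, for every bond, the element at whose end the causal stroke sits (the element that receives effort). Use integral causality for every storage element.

b5 stroke at Sf1  (Sf1 (Sf) sets flow on bond)
b2 stroke at J2  (prefer integral on C1)
b1 stroke at GY1  (J2 effort already set via bond 2)
b3 stroke at I1  (0-jn J2 has e-setter on 2)
b6 stroke at I2  (0-jn J2 has e-setter on 2)
b0 stroke at GY1  (through GY1, causality inverts; strokes same side of GY1)
b4 stroke at J1  (J1: last free bond brings effort in)

bond 0 stroke→GY1
bond 1 stroke→GY1
bond 2 stroke→J2
bond 3 stroke→I1
bond 4 stroke→J1
bond 5 stroke→Sf1
bond 6 stroke→I2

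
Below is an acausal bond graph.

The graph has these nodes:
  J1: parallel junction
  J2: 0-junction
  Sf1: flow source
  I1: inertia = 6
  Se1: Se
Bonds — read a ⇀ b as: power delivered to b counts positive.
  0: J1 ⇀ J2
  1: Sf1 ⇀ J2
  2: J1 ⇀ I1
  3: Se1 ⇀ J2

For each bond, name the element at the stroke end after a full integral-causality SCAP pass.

#0 |J1
#1 |Sf1
#2 |I1
#3 |J2

bond 1 →Sf1  (Sf1: flow source, stroke at near end)
bond 3 →J2  (Se1: effort source, stroke at far end)
bond 0 →J1  (J2 effort already set via bond 3)
bond 2 →I1  (J1 effort already set via bond 0)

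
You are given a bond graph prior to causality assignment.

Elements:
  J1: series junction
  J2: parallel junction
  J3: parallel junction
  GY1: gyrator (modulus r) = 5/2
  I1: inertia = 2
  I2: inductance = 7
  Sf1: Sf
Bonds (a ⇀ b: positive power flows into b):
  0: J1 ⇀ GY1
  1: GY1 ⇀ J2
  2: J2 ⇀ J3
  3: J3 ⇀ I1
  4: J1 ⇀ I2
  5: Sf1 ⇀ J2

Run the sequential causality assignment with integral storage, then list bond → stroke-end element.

#0 stroke at J1
#1 stroke at J2
#2 stroke at J3
#3 stroke at I1
#4 stroke at I2
#5 stroke at Sf1

bond 5 stroke→Sf1  (source Sf1 imposes f)
bond 3 stroke→I1  (I1 integral (f out))
bond 2 stroke→J3  (J3 needs exactly one e-in)
bond 1 stroke→J2  (only one effort-in slot at J2)
bond 0 stroke→J1  (through GY1, causality inverts; strokes same side of GY1)
bond 4 stroke→I2  (only one flow-in slot at J1)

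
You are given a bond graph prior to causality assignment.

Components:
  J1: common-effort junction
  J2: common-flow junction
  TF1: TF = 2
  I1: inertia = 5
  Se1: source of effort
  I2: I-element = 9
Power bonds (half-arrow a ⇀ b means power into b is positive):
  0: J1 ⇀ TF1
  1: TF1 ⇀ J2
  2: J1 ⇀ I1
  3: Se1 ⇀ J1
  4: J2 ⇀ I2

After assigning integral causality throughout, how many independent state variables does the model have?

2  (I1, I2 all integral)

bond 3 stroke→J1  (Se1 (Se) sets effort on bond)
bond 0 stroke→TF1  (0-jn J1 has e-setter on 3)
bond 2 stroke→I1  (common-e at J1 fixed by 3)
bond 1 stroke→J2  (TF1: transformer flips bond 0)
bond 4 stroke→I2  (J2 needs exactly one f-in)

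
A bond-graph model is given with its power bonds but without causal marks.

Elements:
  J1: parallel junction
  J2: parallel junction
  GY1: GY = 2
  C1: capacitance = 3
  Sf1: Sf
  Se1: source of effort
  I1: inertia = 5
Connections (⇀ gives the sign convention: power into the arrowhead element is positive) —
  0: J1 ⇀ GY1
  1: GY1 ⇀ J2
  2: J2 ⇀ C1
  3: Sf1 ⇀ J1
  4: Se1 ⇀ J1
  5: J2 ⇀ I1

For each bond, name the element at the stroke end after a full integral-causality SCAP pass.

β3 stroke at Sf1  (Sf1 (Sf) sets flow on bond)
β4 stroke at J1  (source Se1 imposes e)
β0 stroke at GY1  (J1 effort already set via bond 4)
β1 stroke at GY1  (GY GY1: same side as bond 0)
β2 stroke at J2  (prefer integral on C1)
β5 stroke at I1  (0-jn J2 has e-setter on 2)

bond 0 stroke at GY1
bond 1 stroke at GY1
bond 2 stroke at J2
bond 3 stroke at Sf1
bond 4 stroke at J1
bond 5 stroke at I1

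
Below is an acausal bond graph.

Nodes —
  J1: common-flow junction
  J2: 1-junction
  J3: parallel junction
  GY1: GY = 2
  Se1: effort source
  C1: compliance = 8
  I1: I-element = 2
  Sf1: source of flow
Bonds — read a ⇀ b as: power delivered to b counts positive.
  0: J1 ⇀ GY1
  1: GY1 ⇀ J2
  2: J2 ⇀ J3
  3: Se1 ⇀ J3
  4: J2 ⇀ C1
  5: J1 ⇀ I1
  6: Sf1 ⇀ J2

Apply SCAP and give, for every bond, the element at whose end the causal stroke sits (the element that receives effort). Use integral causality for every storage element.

bond 3 |J3  (Se1 fixes effort; stroke away)
bond 6 |Sf1  (Sf1: flow source, stroke at near end)
bond 1 |J2  (1-jn J2 has f-setter on 6)
bond 2 |J2  (1-jn J2 has f-setter on 6)
bond 4 |J2  (common-f at J2 fixed by 6)
bond 0 |J1  (GY1: gyrator matches bond 1)
bond 5 |I1  (closing 1-jn rule on J1)

b0 stroke→J1
b1 stroke→J2
b2 stroke→J2
b3 stroke→J3
b4 stroke→J2
b5 stroke→I1
b6 stroke→Sf1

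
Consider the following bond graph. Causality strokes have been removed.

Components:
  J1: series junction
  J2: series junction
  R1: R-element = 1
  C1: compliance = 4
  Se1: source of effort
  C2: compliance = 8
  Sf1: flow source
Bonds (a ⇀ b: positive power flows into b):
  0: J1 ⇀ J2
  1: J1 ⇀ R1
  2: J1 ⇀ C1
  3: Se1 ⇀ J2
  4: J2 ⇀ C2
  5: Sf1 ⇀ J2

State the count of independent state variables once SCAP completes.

β3 stroke at J2  (Se1: effort source, stroke at far end)
β5 stroke at Sf1  (source Sf1 imposes f)
β0 stroke at J2  (J2: bond 5 brought flow, rest push out)
β4 stroke at J2  (1-jn J2 has f-setter on 5)
β1 stroke at J1  (1-jn J1 has f-setter on 0)
β2 stroke at J1  (J1: bond 0 brought flow, rest push out)

2  (C1, C2 all integral)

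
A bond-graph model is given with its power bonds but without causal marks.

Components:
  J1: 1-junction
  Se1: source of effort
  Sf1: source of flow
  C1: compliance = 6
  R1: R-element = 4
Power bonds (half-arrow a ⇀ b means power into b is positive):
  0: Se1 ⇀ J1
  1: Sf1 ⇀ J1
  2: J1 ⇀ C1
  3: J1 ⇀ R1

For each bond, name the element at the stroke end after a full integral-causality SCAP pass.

#0 stroke at J1  (Se1 fixes effort; stroke away)
#1 stroke at Sf1  (Sf1 (Sf) sets flow on bond)
#2 stroke at J1  (common-f at J1 fixed by 1)
#3 stroke at J1  (J1: bond 1 brought flow, rest push out)

b0 →J1
b1 →Sf1
b2 →J1
b3 →J1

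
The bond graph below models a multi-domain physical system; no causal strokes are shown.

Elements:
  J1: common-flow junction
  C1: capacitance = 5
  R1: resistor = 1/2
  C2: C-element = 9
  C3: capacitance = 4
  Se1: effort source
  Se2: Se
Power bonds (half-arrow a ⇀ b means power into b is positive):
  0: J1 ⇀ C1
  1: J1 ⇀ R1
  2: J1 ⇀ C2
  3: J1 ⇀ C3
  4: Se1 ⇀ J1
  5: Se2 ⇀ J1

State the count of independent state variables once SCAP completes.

3  (C1, C2, C3 all integral)

β4 stroke at J1  (Se1 (Se) sets effort on bond)
β5 stroke at J1  (Se2: effort source, stroke at far end)
β0 stroke at J1  (C1: C, integral causality)
β2 stroke at J1  (C2 outputs effort q/C2)
β3 stroke at J1  (C3 integral (e out))
β1 stroke at R1  (only one flow-in slot at J1)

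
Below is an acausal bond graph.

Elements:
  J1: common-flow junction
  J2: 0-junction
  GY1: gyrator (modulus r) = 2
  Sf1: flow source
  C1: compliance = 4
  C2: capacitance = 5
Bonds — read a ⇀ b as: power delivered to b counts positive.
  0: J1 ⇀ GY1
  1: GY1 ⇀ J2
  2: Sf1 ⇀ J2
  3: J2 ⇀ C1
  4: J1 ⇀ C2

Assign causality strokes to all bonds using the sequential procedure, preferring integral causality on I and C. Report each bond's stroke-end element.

b2 |Sf1  (Sf1 (Sf) sets flow on bond)
b3 |J2  (C1 integral (e out))
b1 |GY1  (common-e at J2 fixed by 3)
b0 |GY1  (through GY1, causality inverts; strokes same side of GY1)
b4 |J1  (J1 flow already set via bond 0)

bond 0 →GY1
bond 1 →GY1
bond 2 →Sf1
bond 3 →J2
bond 4 →J1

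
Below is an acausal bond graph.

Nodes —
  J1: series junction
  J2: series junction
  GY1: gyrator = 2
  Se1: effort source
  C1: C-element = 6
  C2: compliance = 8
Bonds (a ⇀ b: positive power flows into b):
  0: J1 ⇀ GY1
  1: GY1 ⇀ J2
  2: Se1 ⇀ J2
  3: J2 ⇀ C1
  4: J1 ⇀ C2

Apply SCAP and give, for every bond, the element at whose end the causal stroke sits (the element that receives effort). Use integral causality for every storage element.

b0 →GY1
b1 →GY1
b2 →J2
b3 →J2
b4 →J1

#2 |J2  (source Se1 imposes e)
#3 |J2  (C1 outputs effort q/C1)
#1 |GY1  (closing 1-jn rule on J2)
#0 |GY1  (GY GY1: same side as bond 1)
#4 |J1  (common-f at J1 fixed by 0)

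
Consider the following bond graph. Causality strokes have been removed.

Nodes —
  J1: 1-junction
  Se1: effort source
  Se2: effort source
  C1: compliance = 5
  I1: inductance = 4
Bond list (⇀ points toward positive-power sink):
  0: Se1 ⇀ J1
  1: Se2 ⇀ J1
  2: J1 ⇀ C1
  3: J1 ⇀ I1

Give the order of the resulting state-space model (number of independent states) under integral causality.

#0 stroke at J1  (Se1: effort source, stroke at far end)
#1 stroke at J1  (Se2 (Se) sets effort on bond)
#2 stroke at J1  (C1: C, integral causality)
#3 stroke at I1  (J1 needs exactly one f-in)

2  (C1, I1 all integral)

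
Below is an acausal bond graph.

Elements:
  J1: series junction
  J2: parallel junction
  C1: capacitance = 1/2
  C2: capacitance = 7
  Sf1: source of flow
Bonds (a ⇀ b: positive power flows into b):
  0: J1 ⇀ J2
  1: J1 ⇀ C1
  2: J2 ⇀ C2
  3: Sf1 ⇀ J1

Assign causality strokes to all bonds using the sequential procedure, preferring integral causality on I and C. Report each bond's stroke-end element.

#3 |Sf1  (Sf1 fixes flow; stroke at Sf1)
#0 |J1  (common-f at J1 fixed by 3)
#1 |J1  (common-f at J1 fixed by 3)
#2 |J2  (only one effort-in slot at J2)

bond 0 stroke at J1
bond 1 stroke at J1
bond 2 stroke at J2
bond 3 stroke at Sf1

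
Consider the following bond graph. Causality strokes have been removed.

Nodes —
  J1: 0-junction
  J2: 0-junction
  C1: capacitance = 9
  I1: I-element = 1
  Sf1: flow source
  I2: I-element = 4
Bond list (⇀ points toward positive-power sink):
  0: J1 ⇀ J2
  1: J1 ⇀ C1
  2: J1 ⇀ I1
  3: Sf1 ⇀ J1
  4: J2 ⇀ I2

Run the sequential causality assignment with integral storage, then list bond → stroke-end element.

b3 stroke→Sf1  (source Sf1 imposes f)
b1 stroke→J1  (C1: C, integral causality)
b0 stroke→J2  (common-e at J1 fixed by 1)
b2 stroke→I1  (0-jn J1 has e-setter on 1)
b4 stroke→I2  (J2: bond 0 brought effort, rest push out)

bond 0 |J2
bond 1 |J1
bond 2 |I1
bond 3 |Sf1
bond 4 |I2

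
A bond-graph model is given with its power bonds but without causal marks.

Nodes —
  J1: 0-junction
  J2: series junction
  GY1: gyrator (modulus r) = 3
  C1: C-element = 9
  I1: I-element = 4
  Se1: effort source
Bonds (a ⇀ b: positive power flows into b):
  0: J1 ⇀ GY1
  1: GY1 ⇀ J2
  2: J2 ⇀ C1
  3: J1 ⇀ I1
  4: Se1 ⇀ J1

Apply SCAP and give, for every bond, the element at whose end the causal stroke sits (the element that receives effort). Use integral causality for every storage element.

#0 stroke→GY1
#1 stroke→GY1
#2 stroke→J2
#3 stroke→I1
#4 stroke→J1

#4 |J1  (Se1: effort source, stroke at far end)
#0 |GY1  (common-e at J1 fixed by 4)
#3 |I1  (J1: bond 4 brought effort, rest push out)
#1 |GY1  (GY1: gyrator matches bond 0)
#2 |J2  (common-f at J2 fixed by 1)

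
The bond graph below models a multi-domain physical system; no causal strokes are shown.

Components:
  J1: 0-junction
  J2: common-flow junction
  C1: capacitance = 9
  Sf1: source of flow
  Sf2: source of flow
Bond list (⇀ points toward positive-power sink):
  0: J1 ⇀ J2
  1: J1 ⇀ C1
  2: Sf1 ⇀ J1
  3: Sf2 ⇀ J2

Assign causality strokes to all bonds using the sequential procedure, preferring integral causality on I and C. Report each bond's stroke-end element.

β2 stroke at Sf1  (Sf1 (Sf) sets flow on bond)
β3 stroke at Sf2  (Sf2 fixes flow; stroke at Sf2)
β0 stroke at J2  (common-f at J2 fixed by 3)
β1 stroke at J1  (closing 0-jn rule on J1)

β0 →J2
β1 →J1
β2 →Sf1
β3 →Sf2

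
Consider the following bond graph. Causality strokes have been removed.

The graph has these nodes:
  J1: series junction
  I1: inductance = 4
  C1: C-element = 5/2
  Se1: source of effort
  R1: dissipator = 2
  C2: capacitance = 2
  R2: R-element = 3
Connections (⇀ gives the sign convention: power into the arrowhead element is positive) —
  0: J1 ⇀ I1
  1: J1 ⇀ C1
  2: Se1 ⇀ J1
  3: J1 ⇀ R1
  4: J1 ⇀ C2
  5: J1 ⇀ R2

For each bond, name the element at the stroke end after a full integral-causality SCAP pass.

#0 →I1
#1 →J1
#2 →J1
#3 →J1
#4 →J1
#5 →J1

bond 2 stroke at J1  (Se1 fixes effort; stroke away)
bond 0 stroke at I1  (I1 outputs flow p/I1)
bond 1 stroke at J1  (1-jn J1 has f-setter on 0)
bond 3 stroke at J1  (J1 flow already set via bond 0)
bond 4 stroke at J1  (common-f at J1 fixed by 0)
bond 5 stroke at J1  (common-f at J1 fixed by 0)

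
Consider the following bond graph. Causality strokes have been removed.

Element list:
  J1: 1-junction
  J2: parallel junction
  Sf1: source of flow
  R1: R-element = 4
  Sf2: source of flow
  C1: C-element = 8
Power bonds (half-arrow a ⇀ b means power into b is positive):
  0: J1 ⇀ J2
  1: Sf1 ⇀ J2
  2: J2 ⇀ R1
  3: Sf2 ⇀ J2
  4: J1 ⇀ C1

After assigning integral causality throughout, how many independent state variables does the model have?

#1 |Sf1  (source Sf1 imposes f)
#3 |Sf2  (Sf2: flow source, stroke at near end)
#4 |J1  (prefer integral on C1)
#0 |J2  (J1 needs exactly one f-in)
#2 |R1  (common-e at J2 fixed by 0)

1  (C1 all integral)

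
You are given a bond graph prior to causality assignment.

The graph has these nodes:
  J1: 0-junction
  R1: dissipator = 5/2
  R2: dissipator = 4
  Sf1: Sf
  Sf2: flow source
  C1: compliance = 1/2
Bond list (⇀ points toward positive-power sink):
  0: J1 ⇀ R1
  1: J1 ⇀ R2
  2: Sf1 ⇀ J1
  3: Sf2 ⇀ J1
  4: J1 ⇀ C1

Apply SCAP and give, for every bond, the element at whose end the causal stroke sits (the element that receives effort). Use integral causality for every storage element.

bond 0 stroke at R1
bond 1 stroke at R2
bond 2 stroke at Sf1
bond 3 stroke at Sf2
bond 4 stroke at J1

#2 stroke at Sf1  (Sf1: flow source, stroke at near end)
#3 stroke at Sf2  (Sf2 (Sf) sets flow on bond)
#4 stroke at J1  (C1: C, integral causality)
#0 stroke at R1  (common-e at J1 fixed by 4)
#1 stroke at R2  (J1: bond 4 brought effort, rest push out)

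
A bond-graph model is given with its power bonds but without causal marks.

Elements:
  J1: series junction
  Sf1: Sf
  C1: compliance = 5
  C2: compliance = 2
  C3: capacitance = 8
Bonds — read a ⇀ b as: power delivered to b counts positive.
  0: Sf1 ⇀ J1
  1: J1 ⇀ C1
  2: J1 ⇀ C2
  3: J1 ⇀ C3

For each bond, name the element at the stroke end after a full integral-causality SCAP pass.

bond 0 stroke→Sf1
bond 1 stroke→J1
bond 2 stroke→J1
bond 3 stroke→J1

#0 |Sf1  (Sf1 fixes flow; stroke at Sf1)
#1 |J1  (J1 flow already set via bond 0)
#2 |J1  (J1: bond 0 brought flow, rest push out)
#3 |J1  (1-jn J1 has f-setter on 0)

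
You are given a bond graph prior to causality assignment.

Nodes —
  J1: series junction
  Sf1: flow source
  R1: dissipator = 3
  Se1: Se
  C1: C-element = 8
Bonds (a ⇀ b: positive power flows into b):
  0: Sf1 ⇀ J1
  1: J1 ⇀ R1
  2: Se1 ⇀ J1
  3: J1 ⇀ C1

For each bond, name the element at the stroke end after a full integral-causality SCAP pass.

b0 →Sf1  (Sf1: flow source, stroke at near end)
b2 →J1  (Se1 (Se) sets effort on bond)
b1 →J1  (J1 flow already set via bond 0)
b3 →J1  (common-f at J1 fixed by 0)

b0 stroke→Sf1
b1 stroke→J1
b2 stroke→J1
b3 stroke→J1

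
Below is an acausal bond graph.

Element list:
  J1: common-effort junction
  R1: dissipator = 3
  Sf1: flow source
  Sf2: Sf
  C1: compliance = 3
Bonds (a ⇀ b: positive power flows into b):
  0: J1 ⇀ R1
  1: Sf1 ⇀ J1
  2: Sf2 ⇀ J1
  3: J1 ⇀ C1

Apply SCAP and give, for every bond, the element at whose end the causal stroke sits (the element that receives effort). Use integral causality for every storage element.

β1 stroke→Sf1  (Sf1 (Sf) sets flow on bond)
β2 stroke→Sf2  (Sf2 fixes flow; stroke at Sf2)
β3 stroke→J1  (C1 outputs effort q/C1)
β0 stroke→R1  (J1 effort already set via bond 3)

β0 stroke→R1
β1 stroke→Sf1
β2 stroke→Sf2
β3 stroke→J1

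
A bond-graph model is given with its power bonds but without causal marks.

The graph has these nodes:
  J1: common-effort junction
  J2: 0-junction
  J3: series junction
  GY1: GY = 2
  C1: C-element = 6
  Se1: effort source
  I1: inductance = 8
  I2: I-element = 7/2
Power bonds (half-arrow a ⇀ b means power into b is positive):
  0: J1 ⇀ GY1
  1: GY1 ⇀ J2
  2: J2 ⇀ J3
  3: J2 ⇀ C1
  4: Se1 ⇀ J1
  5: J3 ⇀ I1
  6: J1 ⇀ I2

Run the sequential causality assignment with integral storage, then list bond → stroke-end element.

β0 stroke→GY1
β1 stroke→GY1
β2 stroke→J3
β3 stroke→J2
β4 stroke→J1
β5 stroke→I1
β6 stroke→I2

b4 →J1  (Se1 (Se) sets effort on bond)
b0 →GY1  (J1: bond 4 brought effort, rest push out)
b6 →I2  (0-jn J1 has e-setter on 4)
b1 →GY1  (GY1 both-in/both-out from 0)
b3 →J2  (C1: C, integral causality)
b2 →J3  (J2: bond 3 brought effort, rest push out)
b5 →I1  (closing 1-jn rule on J3)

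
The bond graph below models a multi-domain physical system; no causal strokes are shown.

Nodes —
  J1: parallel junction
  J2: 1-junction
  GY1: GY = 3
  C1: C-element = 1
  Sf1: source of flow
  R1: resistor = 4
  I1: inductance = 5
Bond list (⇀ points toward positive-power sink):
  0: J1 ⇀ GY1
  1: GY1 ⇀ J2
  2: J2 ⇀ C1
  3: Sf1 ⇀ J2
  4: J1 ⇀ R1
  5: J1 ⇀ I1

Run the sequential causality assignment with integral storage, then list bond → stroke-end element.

β3 stroke→Sf1  (Sf1 fixes flow; stroke at Sf1)
β1 stroke→J2  (common-f at J2 fixed by 3)
β2 stroke→J2  (J2 flow already set via bond 3)
β0 stroke→J1  (GY1: gyrator matches bond 1)
β4 stroke→R1  (common-e at J1 fixed by 0)
β5 stroke→I1  (J1: bond 0 brought effort, rest push out)

#0 →J1
#1 →J2
#2 →J2
#3 →Sf1
#4 →R1
#5 →I1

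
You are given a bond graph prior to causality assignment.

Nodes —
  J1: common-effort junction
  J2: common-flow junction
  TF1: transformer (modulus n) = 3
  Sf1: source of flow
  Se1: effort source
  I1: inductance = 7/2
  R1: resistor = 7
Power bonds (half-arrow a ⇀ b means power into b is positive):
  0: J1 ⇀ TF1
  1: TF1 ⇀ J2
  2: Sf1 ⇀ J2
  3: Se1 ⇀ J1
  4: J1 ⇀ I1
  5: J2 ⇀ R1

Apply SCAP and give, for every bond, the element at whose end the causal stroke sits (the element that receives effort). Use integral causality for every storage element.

bond 2 stroke at Sf1  (Sf1 fixes flow; stroke at Sf1)
bond 3 stroke at J1  (Se1: effort source, stroke at far end)
bond 0 stroke at TF1  (0-jn J1 has e-setter on 3)
bond 4 stroke at I1  (0-jn J1 has e-setter on 3)
bond 1 stroke at J2  (J2 flow already set via bond 2)
bond 5 stroke at J2  (J2 flow already set via bond 2)

b0 stroke→TF1
b1 stroke→J2
b2 stroke→Sf1
b3 stroke→J1
b4 stroke→I1
b5 stroke→J2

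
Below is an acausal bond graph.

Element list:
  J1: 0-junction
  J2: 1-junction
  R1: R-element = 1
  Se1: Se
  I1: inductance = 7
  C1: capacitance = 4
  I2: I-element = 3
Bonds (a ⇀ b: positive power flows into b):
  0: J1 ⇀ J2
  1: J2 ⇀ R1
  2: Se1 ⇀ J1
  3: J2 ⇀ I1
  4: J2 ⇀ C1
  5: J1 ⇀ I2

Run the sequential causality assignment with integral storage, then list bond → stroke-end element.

β2 stroke at J1  (Se1: effort source, stroke at far end)
β0 stroke at J2  (J1: bond 2 brought effort, rest push out)
β5 stroke at I2  (J1 effort already set via bond 2)
β3 stroke at I1  (I1 integral (f out))
β1 stroke at J2  (common-f at J2 fixed by 3)
β4 stroke at J2  (1-jn J2 has f-setter on 3)

β0 stroke at J2
β1 stroke at J2
β2 stroke at J1
β3 stroke at I1
β4 stroke at J2
β5 stroke at I2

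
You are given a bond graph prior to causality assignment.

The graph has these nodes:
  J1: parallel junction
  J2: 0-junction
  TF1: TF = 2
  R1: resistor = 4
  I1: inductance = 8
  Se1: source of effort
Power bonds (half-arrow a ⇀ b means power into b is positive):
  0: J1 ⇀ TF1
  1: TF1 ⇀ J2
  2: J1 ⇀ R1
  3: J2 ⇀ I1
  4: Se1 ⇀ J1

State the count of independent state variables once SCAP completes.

β4 |J1  (Se1 (Se) sets effort on bond)
β0 |TF1  (0-jn J1 has e-setter on 4)
β2 |R1  (J1: bond 4 brought effort, rest push out)
β1 |J2  (through TF1, causality passes straight; one stroke at TF1)
β3 |I1  (0-jn J2 has e-setter on 1)

1  (I1 all integral)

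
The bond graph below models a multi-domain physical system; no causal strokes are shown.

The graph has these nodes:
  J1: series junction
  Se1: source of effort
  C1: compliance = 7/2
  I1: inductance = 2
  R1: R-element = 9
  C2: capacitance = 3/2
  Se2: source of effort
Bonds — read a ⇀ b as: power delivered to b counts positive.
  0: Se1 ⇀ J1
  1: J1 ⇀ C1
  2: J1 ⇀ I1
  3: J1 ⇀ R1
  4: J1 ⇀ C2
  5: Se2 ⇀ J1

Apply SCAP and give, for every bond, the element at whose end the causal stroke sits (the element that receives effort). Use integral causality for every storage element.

bond 0 stroke at J1  (source Se1 imposes e)
bond 5 stroke at J1  (Se2 (Se) sets effort on bond)
bond 1 stroke at J1  (C1: C, integral causality)
bond 2 stroke at I1  (I1 integral (f out))
bond 3 stroke at J1  (J1: bond 2 brought flow, rest push out)
bond 4 stroke at J1  (J1 flow already set via bond 2)

bond 0 stroke at J1
bond 1 stroke at J1
bond 2 stroke at I1
bond 3 stroke at J1
bond 4 stroke at J1
bond 5 stroke at J1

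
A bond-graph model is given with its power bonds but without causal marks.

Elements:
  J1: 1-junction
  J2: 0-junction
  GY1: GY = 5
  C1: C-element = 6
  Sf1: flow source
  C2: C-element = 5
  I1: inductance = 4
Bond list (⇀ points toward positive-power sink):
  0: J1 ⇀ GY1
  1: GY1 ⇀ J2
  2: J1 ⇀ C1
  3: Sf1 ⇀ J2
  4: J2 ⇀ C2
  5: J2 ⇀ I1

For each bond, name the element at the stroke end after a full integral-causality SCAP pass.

#3 →Sf1  (Sf1 fixes flow; stroke at Sf1)
#2 →J1  (C1 outputs effort q/C1)
#0 →GY1  (J1 needs exactly one f-in)
#1 →GY1  (through GY1, causality inverts; strokes same side of GY1)
#4 →J2  (C2 integral (e out))
#5 →I1  (common-e at J2 fixed by 4)

b0 stroke→GY1
b1 stroke→GY1
b2 stroke→J1
b3 stroke→Sf1
b4 stroke→J2
b5 stroke→I1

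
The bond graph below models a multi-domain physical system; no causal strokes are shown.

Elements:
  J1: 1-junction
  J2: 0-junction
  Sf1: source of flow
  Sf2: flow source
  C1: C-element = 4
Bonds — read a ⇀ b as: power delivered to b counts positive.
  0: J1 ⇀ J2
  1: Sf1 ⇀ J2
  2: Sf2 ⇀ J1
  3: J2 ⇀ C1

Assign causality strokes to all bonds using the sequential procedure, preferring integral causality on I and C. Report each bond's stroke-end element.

#1 →Sf1  (source Sf1 imposes f)
#2 →Sf2  (Sf2 (Sf) sets flow on bond)
#0 →J1  (common-f at J1 fixed by 2)
#3 →J2  (J2 needs exactly one e-in)

b0 stroke→J1
b1 stroke→Sf1
b2 stroke→Sf2
b3 stroke→J2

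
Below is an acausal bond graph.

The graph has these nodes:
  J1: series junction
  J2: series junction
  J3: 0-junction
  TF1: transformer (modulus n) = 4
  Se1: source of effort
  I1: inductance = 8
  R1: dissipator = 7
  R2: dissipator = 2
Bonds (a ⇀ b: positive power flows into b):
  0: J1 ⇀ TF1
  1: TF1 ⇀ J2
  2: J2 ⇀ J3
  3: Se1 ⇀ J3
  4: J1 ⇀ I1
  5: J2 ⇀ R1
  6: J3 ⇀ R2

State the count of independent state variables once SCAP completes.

#3 stroke→J3  (Se1: effort source, stroke at far end)
#2 stroke→J2  (common-e at J3 fixed by 3)
#6 stroke→R2  (J3 effort already set via bond 3)
#4 stroke→I1  (I1 integral (f out))
#0 stroke→J1  (J1: bond 4 brought flow, rest push out)
#1 stroke→TF1  (TF TF1: opposite of bond 0)
#5 stroke→J2  (J2 flow already set via bond 1)

1  (I1 all integral)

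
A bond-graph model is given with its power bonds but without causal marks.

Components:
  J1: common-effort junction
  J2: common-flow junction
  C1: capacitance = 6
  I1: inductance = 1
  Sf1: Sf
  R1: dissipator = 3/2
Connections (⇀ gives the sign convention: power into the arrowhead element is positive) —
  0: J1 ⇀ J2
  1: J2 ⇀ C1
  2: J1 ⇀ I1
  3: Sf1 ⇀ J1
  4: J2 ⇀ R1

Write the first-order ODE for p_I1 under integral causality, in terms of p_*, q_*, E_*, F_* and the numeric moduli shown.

b3 |Sf1  (source Sf1 imposes f)
b1 |J2  (prefer integral on C1)
b2 |I1  (I1 integral (f out))
b0 |J1  (J1: last free bond brings effort in)
b4 |J2  (J2 flow already set via bond 0)

dp_I1/dt = 3*F_Sf1/2 - 3*p_I1/2 + q_C1/6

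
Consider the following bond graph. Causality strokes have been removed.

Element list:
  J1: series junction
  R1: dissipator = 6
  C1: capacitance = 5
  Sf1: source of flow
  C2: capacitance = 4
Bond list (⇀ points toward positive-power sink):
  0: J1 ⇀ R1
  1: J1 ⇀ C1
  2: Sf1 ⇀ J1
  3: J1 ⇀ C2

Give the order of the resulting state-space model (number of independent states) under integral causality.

2  (C1, C2 all integral)

b2 stroke→Sf1  (Sf1 (Sf) sets flow on bond)
b0 stroke→J1  (J1: bond 2 brought flow, rest push out)
b1 stroke→J1  (1-jn J1 has f-setter on 2)
b3 stroke→J1  (J1: bond 2 brought flow, rest push out)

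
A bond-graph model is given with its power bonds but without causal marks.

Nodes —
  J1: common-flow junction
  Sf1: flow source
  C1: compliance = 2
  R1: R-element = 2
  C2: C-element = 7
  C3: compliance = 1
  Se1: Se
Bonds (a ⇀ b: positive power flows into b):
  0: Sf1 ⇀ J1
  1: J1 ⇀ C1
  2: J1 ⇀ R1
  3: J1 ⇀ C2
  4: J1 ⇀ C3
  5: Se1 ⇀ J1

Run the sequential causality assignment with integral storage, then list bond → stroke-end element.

#0 stroke→Sf1  (Sf1 (Sf) sets flow on bond)
#5 stroke→J1  (Se1 (Se) sets effort on bond)
#1 stroke→J1  (J1 flow already set via bond 0)
#2 stroke→J1  (J1 flow already set via bond 0)
#3 stroke→J1  (common-f at J1 fixed by 0)
#4 stroke→J1  (J1 flow already set via bond 0)

bond 0 stroke→Sf1
bond 1 stroke→J1
bond 2 stroke→J1
bond 3 stroke→J1
bond 4 stroke→J1
bond 5 stroke→J1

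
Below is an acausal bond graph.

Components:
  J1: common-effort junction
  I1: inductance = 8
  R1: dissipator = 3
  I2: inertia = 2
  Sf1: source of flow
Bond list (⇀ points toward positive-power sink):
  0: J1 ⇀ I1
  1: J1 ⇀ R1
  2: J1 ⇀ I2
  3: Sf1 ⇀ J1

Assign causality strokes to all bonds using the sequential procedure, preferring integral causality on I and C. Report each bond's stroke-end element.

β0 stroke at I1
β1 stroke at J1
β2 stroke at I2
β3 stroke at Sf1

b3 stroke at Sf1  (Sf1 (Sf) sets flow on bond)
b0 stroke at I1  (I1 outputs flow p/I1)
b2 stroke at I2  (I2 outputs flow p/I2)
b1 stroke at J1  (only one effort-in slot at J1)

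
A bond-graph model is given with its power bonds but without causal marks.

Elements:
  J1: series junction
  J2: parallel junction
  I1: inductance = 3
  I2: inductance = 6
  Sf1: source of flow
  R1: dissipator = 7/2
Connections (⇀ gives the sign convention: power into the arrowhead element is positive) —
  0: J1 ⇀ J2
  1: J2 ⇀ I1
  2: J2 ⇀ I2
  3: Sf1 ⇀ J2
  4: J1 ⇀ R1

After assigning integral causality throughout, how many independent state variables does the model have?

#3 →Sf1  (Sf1: flow source, stroke at near end)
#1 →I1  (I1: I, integral causality)
#2 →I2  (I2 integral (f out))
#0 →J2  (J2: last free bond brings effort in)
#4 →J1  (common-f at J1 fixed by 0)

2  (I1, I2 all integral)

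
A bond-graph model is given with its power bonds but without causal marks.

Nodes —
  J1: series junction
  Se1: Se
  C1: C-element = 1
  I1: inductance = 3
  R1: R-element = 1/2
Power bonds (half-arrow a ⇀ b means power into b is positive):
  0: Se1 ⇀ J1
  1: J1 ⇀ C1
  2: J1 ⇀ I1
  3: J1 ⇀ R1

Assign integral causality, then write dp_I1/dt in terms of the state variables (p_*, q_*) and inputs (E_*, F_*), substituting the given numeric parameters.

dp_I1/dt = E_Se1 - p_I1/6 - q_C1

β0 →J1  (source Se1 imposes e)
β1 →J1  (prefer integral on C1)
β2 →I1  (I1: I, integral causality)
β3 →J1  (common-f at J1 fixed by 2)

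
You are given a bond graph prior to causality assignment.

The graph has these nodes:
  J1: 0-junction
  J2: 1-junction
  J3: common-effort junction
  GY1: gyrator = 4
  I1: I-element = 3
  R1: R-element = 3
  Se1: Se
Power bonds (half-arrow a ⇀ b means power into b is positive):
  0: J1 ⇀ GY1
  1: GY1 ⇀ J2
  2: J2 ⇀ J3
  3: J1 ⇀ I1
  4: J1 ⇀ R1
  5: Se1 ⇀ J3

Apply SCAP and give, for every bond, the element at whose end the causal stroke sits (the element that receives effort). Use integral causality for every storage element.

β0 →GY1
β1 →GY1
β2 →J2
β3 →I1
β4 →J1
β5 →J3

#5 |J3  (Se1 fixes effort; stroke away)
#2 |J2  (J3 effort already set via bond 5)
#1 |GY1  (closing 1-jn rule on J2)
#0 |GY1  (GY GY1: same side as bond 1)
#3 |I1  (I1 integral (f out))
#4 |J1  (only one effort-in slot at J1)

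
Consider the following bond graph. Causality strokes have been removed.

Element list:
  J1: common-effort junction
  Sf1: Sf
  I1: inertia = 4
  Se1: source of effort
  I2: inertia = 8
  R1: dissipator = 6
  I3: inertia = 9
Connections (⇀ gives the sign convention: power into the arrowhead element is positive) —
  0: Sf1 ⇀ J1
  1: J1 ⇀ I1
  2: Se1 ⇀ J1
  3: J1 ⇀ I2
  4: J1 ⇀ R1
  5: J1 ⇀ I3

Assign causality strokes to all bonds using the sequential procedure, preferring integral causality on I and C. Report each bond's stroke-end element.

b0 →Sf1
b1 →I1
b2 →J1
b3 →I2
b4 →R1
b5 →I3

#0 |Sf1  (source Sf1 imposes f)
#2 |J1  (source Se1 imposes e)
#1 |I1  (J1 effort already set via bond 2)
#3 |I2  (0-jn J1 has e-setter on 2)
#4 |R1  (common-e at J1 fixed by 2)
#5 |I3  (common-e at J1 fixed by 2)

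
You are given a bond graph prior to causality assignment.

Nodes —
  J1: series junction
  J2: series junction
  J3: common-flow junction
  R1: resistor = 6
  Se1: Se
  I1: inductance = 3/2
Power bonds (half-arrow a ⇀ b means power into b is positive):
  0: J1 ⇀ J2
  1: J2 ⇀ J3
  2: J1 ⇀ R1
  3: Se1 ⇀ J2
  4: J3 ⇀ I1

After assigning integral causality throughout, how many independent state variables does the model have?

1  (I1 all integral)

b3 |J2  (Se1 (Se) sets effort on bond)
b4 |I1  (I1: I, integral causality)
b1 |J3  (J3 flow already set via bond 4)
b0 |J2  (1-jn J2 has f-setter on 1)
b2 |J1  (J1 flow already set via bond 0)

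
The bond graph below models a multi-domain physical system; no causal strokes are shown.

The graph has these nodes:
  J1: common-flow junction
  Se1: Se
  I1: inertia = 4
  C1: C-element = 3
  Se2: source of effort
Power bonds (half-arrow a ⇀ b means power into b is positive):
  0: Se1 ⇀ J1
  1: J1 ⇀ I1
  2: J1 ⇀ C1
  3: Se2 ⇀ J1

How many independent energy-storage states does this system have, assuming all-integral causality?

bond 0 stroke at J1  (Se1: effort source, stroke at far end)
bond 3 stroke at J1  (Se2: effort source, stroke at far end)
bond 1 stroke at I1  (I1 outputs flow p/I1)
bond 2 stroke at J1  (J1 flow already set via bond 1)

2  (C1, I1 all integral)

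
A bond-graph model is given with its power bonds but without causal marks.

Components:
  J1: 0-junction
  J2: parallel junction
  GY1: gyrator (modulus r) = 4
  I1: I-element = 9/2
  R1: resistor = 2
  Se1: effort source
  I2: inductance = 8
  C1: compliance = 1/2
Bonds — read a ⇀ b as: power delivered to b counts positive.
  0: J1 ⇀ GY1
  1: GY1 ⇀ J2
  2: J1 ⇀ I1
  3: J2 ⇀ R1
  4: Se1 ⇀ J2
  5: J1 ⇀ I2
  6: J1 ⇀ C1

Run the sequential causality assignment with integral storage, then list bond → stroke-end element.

#4 |J2  (Se1 (Se) sets effort on bond)
#1 |GY1  (J2 effort already set via bond 4)
#3 |R1  (common-e at J2 fixed by 4)
#0 |GY1  (GY1 both-in/both-out from 1)
#2 |I1  (I1 integral (f out))
#5 |I2  (I2 integral (f out))
#6 |J1  (J1: last free bond brings effort in)

#0 →GY1
#1 →GY1
#2 →I1
#3 →R1
#4 →J2
#5 →I2
#6 →J1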